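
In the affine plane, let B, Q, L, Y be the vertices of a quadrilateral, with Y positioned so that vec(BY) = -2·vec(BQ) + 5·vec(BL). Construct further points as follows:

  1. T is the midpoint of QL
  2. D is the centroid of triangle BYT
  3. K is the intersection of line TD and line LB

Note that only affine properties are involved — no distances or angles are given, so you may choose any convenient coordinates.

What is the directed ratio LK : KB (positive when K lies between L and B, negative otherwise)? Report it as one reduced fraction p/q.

Work in coordinates with B = (0, 0), Q = (1, 0), L = (0, 1), Y = (-2, 5).
1. T is the midpoint of QL ⇒ T = (1/2, 1/2)
2. D is the centroid of triangle BYT ⇒ D = (-1/2, 11/6)
3. K is the intersection of line TD and line LB ⇒ K = (0, 7/6)
K = L + t·(B−L) with t = -1/6, so LK:KB = t:(1−t) = -1/6:7/6

LK:KB = -1/7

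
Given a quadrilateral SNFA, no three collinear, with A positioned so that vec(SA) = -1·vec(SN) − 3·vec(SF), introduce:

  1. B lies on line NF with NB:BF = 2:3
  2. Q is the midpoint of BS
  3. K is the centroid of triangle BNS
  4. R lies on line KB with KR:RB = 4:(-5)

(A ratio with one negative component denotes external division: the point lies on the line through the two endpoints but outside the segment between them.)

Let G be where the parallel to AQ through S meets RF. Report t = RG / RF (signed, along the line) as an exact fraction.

Assign S = (0, 0), N = (1, 0), F = (0, 1), A = (-1, -3) — the answer is frame-independent, so this choice is without loss of generality.
1. B lies on line NF with NB:BF = 2:3 ⇒ B = (3/5, 2/5)
2. Q is the midpoint of BS ⇒ Q = (3/10, 1/5)
3. K is the centroid of triangle BNS ⇒ K = (8/15, 2/15)
4. R lies on line KB with KR:RB = 4:(-5) ⇒ R = (4/15, -14/15)
through S parallel to AQ: direction (13/10, 16/5); meets RF at G = (52/505, 128/505)
G = R + t·(F−R) with t = 62/101

t = 62/101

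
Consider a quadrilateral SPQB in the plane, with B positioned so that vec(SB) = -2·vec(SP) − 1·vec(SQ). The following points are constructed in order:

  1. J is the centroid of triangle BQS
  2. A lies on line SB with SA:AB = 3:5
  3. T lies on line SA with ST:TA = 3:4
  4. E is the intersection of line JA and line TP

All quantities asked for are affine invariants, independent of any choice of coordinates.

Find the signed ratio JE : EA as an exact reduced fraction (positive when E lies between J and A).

Work in coordinates with S = (0, 0), P = (1, 0), Q = (0, 1), B = (-2, -1).
1. J is the centroid of triangle BQS ⇒ J = (-2/3, 0)
2. A lies on line SB with SA:AB = 3:5 ⇒ A = (-3/4, -3/8)
3. T lies on line SA with ST:TA = 3:4 ⇒ T = (-9/28, -9/56)
4. E is the intersection of line JA and line TP ⇒ E = (-77/108, -5/24)
E = J + t·(A−J) with t = 5/9, so JE:EA = t:(1−t) = 5/9:4/9

JE:EA = 5/4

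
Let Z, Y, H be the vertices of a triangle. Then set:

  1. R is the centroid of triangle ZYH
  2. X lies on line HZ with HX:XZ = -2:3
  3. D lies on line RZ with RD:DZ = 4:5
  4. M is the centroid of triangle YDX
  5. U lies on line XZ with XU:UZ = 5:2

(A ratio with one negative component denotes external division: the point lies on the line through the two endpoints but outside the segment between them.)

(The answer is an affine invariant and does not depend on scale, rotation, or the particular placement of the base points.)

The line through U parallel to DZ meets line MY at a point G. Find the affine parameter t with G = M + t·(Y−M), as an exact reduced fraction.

t = -4/35

Choose coordinates Z = (0, 0), Y = (1, 0), H = (0, 1).
1. R is the centroid of triangle ZYH ⇒ R = (1/3, 1/3)
2. X lies on line HZ with HX:XZ = -2:3 ⇒ X = (0, 3)
3. D lies on line RZ with RD:DZ = 4:5 ⇒ D = (5/27, 5/27)
4. M is the centroid of triangle YDX ⇒ M = (32/81, 86/81)
5. U lies on line XZ with XU:UZ = 5:2 ⇒ U = (0, 6/7)
through U parallel to DZ: direction (-5/27, -5/27); meets MY at G = (44/135, 1118/945)
G = M + t·(Y−M) with t = -4/35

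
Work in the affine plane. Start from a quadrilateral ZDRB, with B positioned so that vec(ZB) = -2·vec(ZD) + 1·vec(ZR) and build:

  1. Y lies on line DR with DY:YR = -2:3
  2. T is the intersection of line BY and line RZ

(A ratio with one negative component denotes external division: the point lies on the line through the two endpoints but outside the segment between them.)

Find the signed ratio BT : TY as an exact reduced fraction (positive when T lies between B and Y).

BT:TY = 2/3

Set Z = (0, 0), D = (1, 0), R = (0, 1), B = (-2, 1); any affine frame gives the same invariant.
1. Y lies on line DR with DY:YR = -2:3 ⇒ Y = (3, -2)
2. T is the intersection of line BY and line RZ ⇒ T = (0, -1/5)
T = B + t·(Y−B) with t = 2/5, so BT:TY = t:(1−t) = 2/5:3/5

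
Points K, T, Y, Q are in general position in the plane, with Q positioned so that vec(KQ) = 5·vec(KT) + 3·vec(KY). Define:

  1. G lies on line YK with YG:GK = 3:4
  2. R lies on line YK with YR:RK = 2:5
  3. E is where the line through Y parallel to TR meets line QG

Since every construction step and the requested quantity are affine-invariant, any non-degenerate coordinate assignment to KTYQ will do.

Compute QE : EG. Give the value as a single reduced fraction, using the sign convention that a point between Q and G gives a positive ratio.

Work in coordinates with K = (0, 0), T = (1, 0), Y = (0, 1), Q = (5, 3).
1. G lies on line YK with YG:GK = 3:4 ⇒ G = (0, 4/7)
2. R lies on line YK with YR:RK = 2:5 ⇒ R = (0, 5/7)
3. E is where the line through Y parallel to TR meets line QG ⇒ E = (5/14, 73/98)
E = Q + t·(G−Q) with t = 13/14, so QE:EG = t:(1−t) = 13/14:1/14

QE:EG = 13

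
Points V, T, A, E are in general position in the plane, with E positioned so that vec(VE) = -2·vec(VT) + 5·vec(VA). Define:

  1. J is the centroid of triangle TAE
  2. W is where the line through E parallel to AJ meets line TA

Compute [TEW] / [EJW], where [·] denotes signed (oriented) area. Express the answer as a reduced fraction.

Assign V = (0, 0), T = (1, 0), A = (0, 1), E = (-2, 5) — the answer is frame-independent, so this choice is without loss of generality.
1. J is the centroid of triangle TAE ⇒ J = (-1/3, 2)
2. W is where the line through E parallel to AJ meets line TA ⇒ W = (-1, 2)
2·[TEW] = 4, 2·[EJW] = -2
[TEW]:[EJW] = 4:-2 = -2

[TEW]:[EJW] = -2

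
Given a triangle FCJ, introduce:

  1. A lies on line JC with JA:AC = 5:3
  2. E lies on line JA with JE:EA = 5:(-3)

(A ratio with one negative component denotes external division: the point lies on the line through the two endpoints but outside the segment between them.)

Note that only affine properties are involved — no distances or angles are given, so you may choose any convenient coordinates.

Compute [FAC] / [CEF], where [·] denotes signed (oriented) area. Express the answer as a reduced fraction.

Set F = (0, 0), C = (1, 0), J = (0, 1); any affine frame gives the same invariant.
1. A lies on line JC with JA:AC = 5:3 ⇒ A = (5/8, 3/8)
2. E lies on line JA with JE:EA = 5:(-3) ⇒ E = (25/16, -9/16)
2·[FAC] = -3/8, 2·[CEF] = -9/16
[FAC]:[CEF] = -3/8:-9/16 = 2/3

[FAC]:[CEF] = 2/3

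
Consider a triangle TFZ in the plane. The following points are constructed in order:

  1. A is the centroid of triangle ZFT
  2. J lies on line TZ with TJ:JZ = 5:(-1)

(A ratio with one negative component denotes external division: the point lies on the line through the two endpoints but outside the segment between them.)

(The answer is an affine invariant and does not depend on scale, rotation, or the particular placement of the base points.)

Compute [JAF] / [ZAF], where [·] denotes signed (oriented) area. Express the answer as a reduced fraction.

Choose coordinates T = (0, 0), F = (1, 0), Z = (0, 1).
1. A is the centroid of triangle ZFT ⇒ A = (1/3, 1/3)
2. J lies on line TZ with TJ:JZ = 5:(-1) ⇒ J = (0, 5/4)
2·[JAF] = 1/2, 2·[ZAF] = 1/3
[JAF]:[ZAF] = 1/2:1/3 = 3/2

[JAF]:[ZAF] = 3/2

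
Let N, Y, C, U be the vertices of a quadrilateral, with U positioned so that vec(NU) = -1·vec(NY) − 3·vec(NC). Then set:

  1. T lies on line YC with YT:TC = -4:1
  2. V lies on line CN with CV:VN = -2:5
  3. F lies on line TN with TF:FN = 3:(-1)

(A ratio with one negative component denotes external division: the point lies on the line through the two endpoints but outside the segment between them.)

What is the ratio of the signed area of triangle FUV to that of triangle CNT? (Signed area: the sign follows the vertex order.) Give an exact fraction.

[FUV]:[CNT] = 28/3

Choose coordinates N = (0, 0), Y = (1, 0), C = (0, 1), U = (-1, -3).
1. T lies on line YC with YT:TC = -4:1 ⇒ T = (-1/3, 4/3)
2. V lies on line CN with CV:VN = -2:5 ⇒ V = (0, 5/3)
3. F lies on line TN with TF:FN = 3:(-1) ⇒ F = (1/6, -2/3)
2·[FUV] = -28/9, 2·[CNT] = -1/3
[FUV]:[CNT] = -28/9:-1/3 = 28/3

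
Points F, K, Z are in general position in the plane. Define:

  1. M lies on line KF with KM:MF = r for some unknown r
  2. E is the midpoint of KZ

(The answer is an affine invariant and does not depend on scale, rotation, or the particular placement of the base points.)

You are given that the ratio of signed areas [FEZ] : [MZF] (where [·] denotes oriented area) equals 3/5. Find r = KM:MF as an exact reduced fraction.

r = 1/5

Work in coordinates with F = (0, 0), K = (1, 0), Z = (0, 1).
1. With KM:MF = r, write λ = r/(r+1) so M = K + λ·(F−K); M is affine-linear in λ
2. E is the midpoint of KZ ⇒ E = (1/2, 1/2)
Every point depending on M is an affine combination of M and λ-independent points, so each such coordinate is linear in λ; the λ² term in each signed area is a multiple of (F−K)×(F−K) = 0, so 2·[FEZ] and 2·[MZF] are each linear in λ. Evaluating at λ=0 and λ=1:
  2·[FEZ] = 1/2,   2·[MZF] = −λ + 1
So [FEZ]:[MZF] = (1/2) / (−λ + 1). Setting this equal to 3/5:
  1/2 = 3/5·(−λ + 1)  ⇒  λ = 1/6
Then r = λ/(1−λ) = (1/6)/(5/6) = 1/5. Check: with r = 1/5, M = (5/6, 0) and [FEZ]:[MZF] = 3/5 as required.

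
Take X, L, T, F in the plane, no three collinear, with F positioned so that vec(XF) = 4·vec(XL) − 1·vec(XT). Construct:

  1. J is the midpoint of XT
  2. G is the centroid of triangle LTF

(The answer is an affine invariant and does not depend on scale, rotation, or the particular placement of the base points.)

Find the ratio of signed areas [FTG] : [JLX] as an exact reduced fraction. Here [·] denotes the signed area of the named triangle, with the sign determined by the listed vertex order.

[FTG]:[JLX] = -4/3

Set X = (0, 0), L = (1, 0), T = (0, 1), F = (4, -1); any affine frame gives the same invariant.
1. J is the midpoint of XT ⇒ J = (0, 1/2)
2. G is the centroid of triangle LTF ⇒ G = (5/3, 0)
2·[FTG] = 2/3, 2·[JLX] = -1/2
[FTG]:[JLX] = 2/3:-1/2 = -4/3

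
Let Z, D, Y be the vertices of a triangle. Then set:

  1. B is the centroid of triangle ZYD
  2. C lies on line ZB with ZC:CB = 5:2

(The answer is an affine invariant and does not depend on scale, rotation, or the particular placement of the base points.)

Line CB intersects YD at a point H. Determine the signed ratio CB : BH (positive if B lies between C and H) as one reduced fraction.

Set Z = (0, 0), D = (1, 0), Y = (0, 1); any affine frame gives the same invariant.
1. B is the centroid of triangle ZYD ⇒ B = (1/3, 1/3)
2. C lies on line ZB with ZC:CB = 5:2 ⇒ C = (5/21, 5/21)
line CB meets YD at H = (1/2, 1/2)
B = C + t·(H−C) with t = 4/11, so CB:BH = 4/11:7/11

CB:BH = 4/7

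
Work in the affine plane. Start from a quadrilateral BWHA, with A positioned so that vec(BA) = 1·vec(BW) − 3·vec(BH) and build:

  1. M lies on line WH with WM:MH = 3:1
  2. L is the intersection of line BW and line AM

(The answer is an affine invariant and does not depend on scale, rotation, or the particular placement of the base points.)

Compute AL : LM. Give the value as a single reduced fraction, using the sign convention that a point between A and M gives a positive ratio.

Work in coordinates with B = (0, 0), W = (1, 0), H = (0, 1), A = (1, -3).
1. M lies on line WH with WM:MH = 3:1 ⇒ M = (1/4, 3/4)
2. L is the intersection of line BW and line AM ⇒ L = (2/5, 0)
L = A + t·(M−A) with t = 4/5, so AL:LM = t:(1−t) = 4/5:1/5

AL:LM = 4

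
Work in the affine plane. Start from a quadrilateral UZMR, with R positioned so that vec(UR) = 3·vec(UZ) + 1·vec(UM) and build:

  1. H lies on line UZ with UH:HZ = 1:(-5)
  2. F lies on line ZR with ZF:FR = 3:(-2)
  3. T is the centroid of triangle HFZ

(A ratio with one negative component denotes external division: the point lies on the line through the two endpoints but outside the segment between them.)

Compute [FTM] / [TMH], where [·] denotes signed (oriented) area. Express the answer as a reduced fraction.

[FTM]:[TMH] = -2

Choose coordinates U = (0, 0), Z = (1, 0), M = (0, 1), R = (3, 1).
1. H lies on line UZ with UH:HZ = 1:(-5) ⇒ H = (-1/4, 0)
2. F lies on line ZR with ZF:FR = 3:(-2) ⇒ F = (7, 3)
3. T is the centroid of triangle HFZ ⇒ T = (31/12, 1)
2·[FTM] = -31/6, 2·[TMH] = 31/12
[FTM]:[TMH] = -31/6:31/12 = -2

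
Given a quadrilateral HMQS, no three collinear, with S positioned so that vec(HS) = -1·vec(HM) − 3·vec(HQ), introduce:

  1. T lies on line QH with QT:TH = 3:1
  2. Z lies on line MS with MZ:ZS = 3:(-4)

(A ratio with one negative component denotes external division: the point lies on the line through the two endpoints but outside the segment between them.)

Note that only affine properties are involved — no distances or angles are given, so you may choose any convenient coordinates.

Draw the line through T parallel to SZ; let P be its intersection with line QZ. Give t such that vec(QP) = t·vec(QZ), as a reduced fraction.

t = 3/10

Set H = (0, 0), M = (1, 0), Q = (0, 1), S = (-1, -3); any affine frame gives the same invariant.
1. T lies on line QH with QT:TH = 3:1 ⇒ T = (0, 1/4)
2. Z lies on line MS with MZ:ZS = 3:(-4) ⇒ Z = (7, 9)
through T parallel to SZ: direction (8, 12); meets QZ at P = (21/10, 17/5)
P = Q + t·(Z−Q) with t = 3/10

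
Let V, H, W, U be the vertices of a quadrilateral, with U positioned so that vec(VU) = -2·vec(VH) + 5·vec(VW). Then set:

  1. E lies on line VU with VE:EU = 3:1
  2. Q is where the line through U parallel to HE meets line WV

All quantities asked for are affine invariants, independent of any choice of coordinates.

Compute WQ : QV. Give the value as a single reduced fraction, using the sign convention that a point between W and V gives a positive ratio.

Work in coordinates with V = (0, 0), H = (1, 0), W = (0, 1), U = (-2, 5).
1. E lies on line VU with VE:EU = 3:1 ⇒ E = (-3/2, 15/4)
2. Q is where the line through U parallel to HE meets line WV ⇒ Q = (0, 2)
Q = W + t·(V−W) with t = -1, so WQ:QV = t:(1−t) = -1:2

WQ:QV = -1/2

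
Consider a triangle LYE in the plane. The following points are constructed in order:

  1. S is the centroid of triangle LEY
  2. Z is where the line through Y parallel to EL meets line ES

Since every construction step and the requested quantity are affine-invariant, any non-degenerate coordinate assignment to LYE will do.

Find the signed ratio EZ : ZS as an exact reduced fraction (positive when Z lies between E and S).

EZ:ZS = -3/2

Choose coordinates L = (0, 0), Y = (1, 0), E = (0, 1).
1. S is the centroid of triangle LEY ⇒ S = (1/3, 1/3)
2. Z is where the line through Y parallel to EL meets line ES ⇒ Z = (1, -1)
Z = E + t·(S−E) with t = 3, so EZ:ZS = t:(1−t) = 3:-2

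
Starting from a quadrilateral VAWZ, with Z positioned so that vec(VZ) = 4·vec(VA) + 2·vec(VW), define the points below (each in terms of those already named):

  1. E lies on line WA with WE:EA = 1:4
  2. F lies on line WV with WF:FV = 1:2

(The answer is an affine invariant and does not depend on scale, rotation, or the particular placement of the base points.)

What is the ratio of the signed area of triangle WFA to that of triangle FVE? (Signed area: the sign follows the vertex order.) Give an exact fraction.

[WFA]:[FVE] = 5/2

Assign V = (0, 0), A = (1, 0), W = (0, 1), Z = (4, 2) — the answer is frame-independent, so this choice is without loss of generality.
1. E lies on line WA with WE:EA = 1:4 ⇒ E = (1/5, 4/5)
2. F lies on line WV with WF:FV = 1:2 ⇒ F = (0, 2/3)
2·[WFA] = 1/3, 2·[FVE] = 2/15
[WFA]:[FVE] = 1/3:2/15 = 5/2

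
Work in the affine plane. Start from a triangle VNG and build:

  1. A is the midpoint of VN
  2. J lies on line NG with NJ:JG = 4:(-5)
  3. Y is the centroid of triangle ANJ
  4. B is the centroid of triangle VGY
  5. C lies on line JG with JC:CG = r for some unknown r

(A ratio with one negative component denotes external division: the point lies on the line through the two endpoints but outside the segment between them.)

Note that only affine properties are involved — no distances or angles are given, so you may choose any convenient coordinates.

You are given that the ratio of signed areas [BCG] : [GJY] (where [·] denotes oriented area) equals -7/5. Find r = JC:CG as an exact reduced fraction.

r = 2/3

Work in coordinates with V = (0, 0), N = (1, 0), G = (0, 1).
1. A is the midpoint of VN ⇒ A = (1/2, 0)
2. J lies on line NG with NJ:JG = 4:(-5) ⇒ J = (5, -4)
3. Y is the centroid of triangle ANJ ⇒ Y = (13/6, -4/3)
4. B is the centroid of triangle VGY ⇒ B = (13/18, -1/9)
5. With JC:CG = r, write λ = r/(r+1) so C = J + λ·(G−J); C is affine-linear in λ
Every point depending on C is an affine combination of C and λ-independent points, so each such coordinate is linear in λ; the λ² term in each signed area is a multiple of (G−J)×(G−J) = 0, so 2·[BCG] and 2·[GJY] are each linear in λ. Evaluating at λ=0 and λ=1:
  2·[BCG] = -35/18·λ + 35/18,   2·[GJY] = -5/6
So [BCG]:[GJY] = (-35/18·λ + 35/18) / (-5/6). Setting this equal to -7/5:
  -35/18·λ + 35/18 = -7/5·(-5/6)  ⇒  λ = 2/5
Then r = λ/(1−λ) = (2/5)/(3/5) = 2/3. Check: with r = 2/3, C = (3, -2) and [BCG]:[GJY] = -7/5 as required.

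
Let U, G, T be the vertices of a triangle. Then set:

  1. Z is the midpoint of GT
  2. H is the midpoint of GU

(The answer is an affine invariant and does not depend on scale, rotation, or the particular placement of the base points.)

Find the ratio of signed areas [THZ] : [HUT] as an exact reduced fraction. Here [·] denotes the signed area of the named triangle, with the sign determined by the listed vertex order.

Set U = (0, 0), G = (1, 0), T = (0, 1); any affine frame gives the same invariant.
1. Z is the midpoint of GT ⇒ Z = (1/2, 1/2)
2. H is the midpoint of GU ⇒ H = (1/2, 0)
2·[THZ] = 1/4, 2·[HUT] = -1/2
[THZ]:[HUT] = 1/4:-1/2 = -1/2

[THZ]:[HUT] = -1/2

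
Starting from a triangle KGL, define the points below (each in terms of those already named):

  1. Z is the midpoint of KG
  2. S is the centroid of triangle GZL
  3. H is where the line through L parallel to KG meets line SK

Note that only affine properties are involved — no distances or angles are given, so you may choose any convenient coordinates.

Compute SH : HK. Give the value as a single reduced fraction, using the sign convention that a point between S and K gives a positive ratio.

SH:HK = -2/3

Assign K = (0, 0), G = (1, 0), L = (0, 1) — the answer is frame-independent, so this choice is without loss of generality.
1. Z is the midpoint of KG ⇒ Z = (1/2, 0)
2. S is the centroid of triangle GZL ⇒ S = (1/2, 1/3)
3. H is where the line through L parallel to KG meets line SK ⇒ H = (3/2, 1)
H = S + t·(K−S) with t = -2, so SH:HK = t:(1−t) = -2:3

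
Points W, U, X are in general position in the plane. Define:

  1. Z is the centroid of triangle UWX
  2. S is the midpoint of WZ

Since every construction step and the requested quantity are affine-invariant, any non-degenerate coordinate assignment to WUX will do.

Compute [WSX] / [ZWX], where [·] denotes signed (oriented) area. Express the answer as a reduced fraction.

Work in coordinates with W = (0, 0), U = (1, 0), X = (0, 1).
1. Z is the centroid of triangle UWX ⇒ Z = (1/3, 1/3)
2. S is the midpoint of WZ ⇒ S = (1/6, 1/6)
2·[WSX] = 1/6, 2·[ZWX] = -1/3
[WSX]:[ZWX] = 1/6:-1/3 = -1/2

[WSX]:[ZWX] = -1/2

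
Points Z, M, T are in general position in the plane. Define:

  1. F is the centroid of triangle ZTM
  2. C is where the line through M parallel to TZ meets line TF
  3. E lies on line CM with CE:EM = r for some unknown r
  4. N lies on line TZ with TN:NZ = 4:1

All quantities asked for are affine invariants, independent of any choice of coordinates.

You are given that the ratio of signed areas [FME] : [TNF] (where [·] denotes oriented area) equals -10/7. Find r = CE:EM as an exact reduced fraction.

r = 3/4

Assign Z = (0, 0), M = (1, 0), T = (0, 1) — the answer is frame-independent, so this choice is without loss of generality.
1. F is the centroid of triangle ZTM ⇒ F = (1/3, 1/3)
2. C is where the line through M parallel to TZ meets line TF ⇒ C = (1, -1)
3. With CE:EM = r, write λ = r/(r+1) so E = C + λ·(M−C); E is affine-linear in λ
4. N lies on line TZ with TN:NZ = 4:1 ⇒ N = (0, 1/5)
Every point depending on E is an affine combination of E and λ-independent points, so each such coordinate is linear in λ; the λ² term in each signed area is a multiple of (M−C)×(M−C) = 0, so 2·[FME] and 2·[TNF] are each linear in λ. Evaluating at λ=0 and λ=1:
  2·[FME] = 2/3·λ − 2/3,   2·[TNF] = 4/15
So [FME]:[TNF] = (2/3·λ − 2/3) / (4/15). Setting this equal to -10/7:
  2/3·λ − 2/3 = -10/7·(4/15)  ⇒  λ = 3/7
Then r = λ/(1−λ) = (3/7)/(4/7) = 3/4. Check: with r = 3/4, E = (1, -4/7) and [FME]:[TNF] = -10/7 as required.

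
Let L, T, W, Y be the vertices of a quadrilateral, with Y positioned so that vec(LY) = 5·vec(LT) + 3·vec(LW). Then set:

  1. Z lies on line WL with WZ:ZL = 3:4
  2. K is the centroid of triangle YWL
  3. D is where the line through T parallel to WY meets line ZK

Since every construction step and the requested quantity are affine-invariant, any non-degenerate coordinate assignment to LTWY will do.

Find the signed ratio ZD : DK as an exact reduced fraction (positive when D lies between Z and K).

Work in coordinates with L = (0, 0), T = (1, 0), W = (0, 1), Y = (5, 3).
1. Z lies on line WL with WZ:ZL = 3:4 ⇒ Z = (0, 4/7)
2. K is the centroid of triangle YWL ⇒ K = (5/3, 4/3)
3. D is where the line through T parallel to WY meets line ZK ⇒ D = (-17, -36/5)
D = Z + t·(K−Z) with t = -51/5, so ZD:DK = t:(1−t) = -51/5:56/5

ZD:DK = -51/56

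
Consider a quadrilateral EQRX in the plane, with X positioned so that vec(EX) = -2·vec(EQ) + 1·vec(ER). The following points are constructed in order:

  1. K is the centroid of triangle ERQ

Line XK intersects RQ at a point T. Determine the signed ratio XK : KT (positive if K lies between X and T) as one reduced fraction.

XK:KT = 5

Set E = (0, 0), Q = (1, 0), R = (0, 1), X = (-2, 1); any affine frame gives the same invariant.
1. K is the centroid of triangle ERQ ⇒ K = (1/3, 1/3)
line XK meets RQ at T = (4/5, 1/5)
K = X + t·(T−X) with t = 5/6, so XK:KT = 5/6:1/6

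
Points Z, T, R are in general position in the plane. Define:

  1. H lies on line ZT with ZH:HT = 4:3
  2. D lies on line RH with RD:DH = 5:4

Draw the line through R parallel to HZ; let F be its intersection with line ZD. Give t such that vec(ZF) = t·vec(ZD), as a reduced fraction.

Choose coordinates Z = (0, 0), T = (1, 0), R = (0, 1).
1. H lies on line ZT with ZH:HT = 4:3 ⇒ H = (4/7, 0)
2. D lies on line RH with RD:DH = 5:4 ⇒ D = (20/63, 4/9)
through R parallel to HZ: direction (-4/7, 0); meets ZD at F = (5/7, 1)
F = Z + t·(D−Z) with t = 9/4

t = 9/4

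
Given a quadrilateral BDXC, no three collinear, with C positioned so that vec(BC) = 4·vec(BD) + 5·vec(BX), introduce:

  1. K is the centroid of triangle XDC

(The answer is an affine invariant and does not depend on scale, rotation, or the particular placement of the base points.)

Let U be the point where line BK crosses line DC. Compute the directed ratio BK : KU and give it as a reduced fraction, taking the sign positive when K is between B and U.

Assign B = (0, 0), D = (1, 0), X = (0, 1), C = (4, 5) — the answer is frame-independent, so this choice is without loss of generality.
1. K is the centroid of triangle XDC ⇒ K = (5/3, 2)
line BK meets DC at U = (25/7, 30/7)
K = B + t·(U−B) with t = 7/15, so BK:KU = 7/15:8/15

BK:KU = 7/8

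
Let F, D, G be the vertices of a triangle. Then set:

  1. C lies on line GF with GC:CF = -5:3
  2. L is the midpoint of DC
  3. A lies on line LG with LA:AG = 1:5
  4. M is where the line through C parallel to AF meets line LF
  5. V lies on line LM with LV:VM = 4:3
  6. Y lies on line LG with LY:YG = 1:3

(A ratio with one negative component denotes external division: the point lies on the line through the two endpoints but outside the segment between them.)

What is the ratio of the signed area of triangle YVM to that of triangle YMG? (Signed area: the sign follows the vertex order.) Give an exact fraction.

[YVM]:[YMG] = 1/7

Choose coordinates F = (0, 0), D = (1, 0), G = (0, 1).
1. C lies on line GF with GC:CF = -5:3 ⇒ C = (0, -3/2)
2. L is the midpoint of DC ⇒ L = (1/2, -3/4)
3. A lies on line LG with LA:AG = 1:5 ⇒ A = (5/12, -11/24)
4. M is where the line through C parallel to AF meets line LF ⇒ M = (15/4, -45/8)
5. V lies on line LM with LV:VM = 4:3 ⇒ V = (33/14, -99/28)
6. Y lies on line LG with LY:YG = 1:3 ⇒ Y = (3/8, -5/16)
2·[YVM] = 39/112, 2·[YMG] = 39/16
[YVM]:[YMG] = 39/112:39/16 = 1/7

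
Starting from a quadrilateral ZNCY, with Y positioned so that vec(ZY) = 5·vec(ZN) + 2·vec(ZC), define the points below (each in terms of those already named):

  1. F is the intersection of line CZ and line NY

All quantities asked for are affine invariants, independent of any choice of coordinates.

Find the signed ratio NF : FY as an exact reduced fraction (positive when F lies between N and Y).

Set Z = (0, 0), N = (1, 0), C = (0, 1), Y = (5, 2); any affine frame gives the same invariant.
1. F is the intersection of line CZ and line NY ⇒ F = (0, -1/2)
F = N + t·(Y−N) with t = -1/4, so NF:FY = t:(1−t) = -1/4:5/4

NF:FY = -1/5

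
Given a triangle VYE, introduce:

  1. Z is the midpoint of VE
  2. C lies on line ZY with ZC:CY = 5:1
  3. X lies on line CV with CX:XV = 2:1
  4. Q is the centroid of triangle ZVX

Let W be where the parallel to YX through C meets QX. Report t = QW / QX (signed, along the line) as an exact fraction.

Set V = (0, 0), Y = (1, 0), E = (0, 1); any affine frame gives the same invariant.
1. Z is the midpoint of VE ⇒ Z = (0, 1/2)
2. C lies on line ZY with ZC:CY = 5:1 ⇒ C = (5/6, 1/12)
3. X lies on line CV with CX:XV = 2:1 ⇒ X = (5/18, 1/36)
4. Q is the centroid of triangle ZVX ⇒ Q = (5/54, 19/108)
through C parallel to YX: direction (-13/18, 1/36); meets QX at W = (35/198, 43/396)
W = Q + t·(X−Q) with t = 5/11

t = 5/11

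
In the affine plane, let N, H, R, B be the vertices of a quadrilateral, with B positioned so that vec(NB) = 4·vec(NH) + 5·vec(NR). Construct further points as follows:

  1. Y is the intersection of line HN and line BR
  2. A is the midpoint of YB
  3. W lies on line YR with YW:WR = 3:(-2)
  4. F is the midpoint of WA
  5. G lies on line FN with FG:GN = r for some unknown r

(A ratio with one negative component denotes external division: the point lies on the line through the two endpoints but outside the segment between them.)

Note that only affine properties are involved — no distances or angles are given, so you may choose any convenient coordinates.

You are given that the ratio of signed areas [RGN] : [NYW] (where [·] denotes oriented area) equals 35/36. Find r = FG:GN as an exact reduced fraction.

r = -2/5

Work in coordinates with N = (0, 0), H = (1, 0), R = (0, 1), B = (4, 5).
1. Y is the intersection of line HN and line BR ⇒ Y = (-1, 0)
2. A is the midpoint of YB ⇒ A = (3/2, 5/2)
3. W lies on line YR with YW:WR = 3:(-2) ⇒ W = (2, 3)
4. F is the midpoint of WA ⇒ F = (7/4, 11/4)
5. With FG:GN = r, write λ = r/(r+1) so G = F + λ·(N−F); G is affine-linear in λ
Every point depending on G is an affine combination of G and λ-independent points, so each such coordinate is linear in λ; the λ² term in each signed area is a multiple of (N−F)×(N−F) = 0, so 2·[RGN] and 2·[NYW] are each linear in λ. Evaluating at λ=0 and λ=1:
  2·[RGN] = 7/4·λ − 7/4,   2·[NYW] = -3
So [RGN]:[NYW] = (7/4·λ − 7/4) / (-3). Setting this equal to 35/36:
  7/4·λ − 7/4 = 35/36·(-3)  ⇒  λ = -2/3
Then r = λ/(1−λ) = (-2/3)/(5/3) = -2/5. Check: with r = -2/5, G = (35/12, 55/12) and [RGN]:[NYW] = 35/36 as required.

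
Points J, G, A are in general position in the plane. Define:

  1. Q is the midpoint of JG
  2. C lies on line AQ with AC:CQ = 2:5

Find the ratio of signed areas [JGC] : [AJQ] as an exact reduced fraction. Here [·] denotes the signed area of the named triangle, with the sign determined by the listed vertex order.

[JGC]:[AJQ] = 10/7

Assign J = (0, 0), G = (1, 0), A = (0, 1) — the answer is frame-independent, so this choice is without loss of generality.
1. Q is the midpoint of JG ⇒ Q = (1/2, 0)
2. C lies on line AQ with AC:CQ = 2:5 ⇒ C = (1/7, 5/7)
2·[JGC] = 5/7, 2·[AJQ] = 1/2
[JGC]:[AJQ] = 5/7:1/2 = 10/7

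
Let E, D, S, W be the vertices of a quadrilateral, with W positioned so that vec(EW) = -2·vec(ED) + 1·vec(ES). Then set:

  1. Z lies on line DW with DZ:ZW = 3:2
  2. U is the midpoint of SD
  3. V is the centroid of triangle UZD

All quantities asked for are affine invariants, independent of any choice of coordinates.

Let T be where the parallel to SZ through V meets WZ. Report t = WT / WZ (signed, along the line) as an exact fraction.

Work in coordinates with E = (0, 0), D = (1, 0), S = (0, 1), W = (-2, 1).
1. Z lies on line DW with DZ:ZW = 3:2 ⇒ Z = (-4/5, 3/5)
2. U is the midpoint of SD ⇒ U = (1/2, 1/2)
3. V is the centroid of triangle UZD ⇒ V = (7/30, 11/30)
through V parallel to SZ: direction (-4/5, -2/5); meets WZ at T = (1/10, 3/10)
T = W + t·(Z−W) with t = 7/4

t = 7/4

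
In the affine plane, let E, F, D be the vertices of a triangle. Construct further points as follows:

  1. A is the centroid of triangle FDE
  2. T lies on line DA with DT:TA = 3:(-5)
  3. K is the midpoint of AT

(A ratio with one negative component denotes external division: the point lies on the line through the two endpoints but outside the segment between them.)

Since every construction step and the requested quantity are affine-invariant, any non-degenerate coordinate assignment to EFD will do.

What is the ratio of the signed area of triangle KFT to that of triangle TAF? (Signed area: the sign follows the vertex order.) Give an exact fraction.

Set E = (0, 0), F = (1, 0), D = (0, 1); any affine frame gives the same invariant.
1. A is the centroid of triangle FDE ⇒ A = (1/3, 1/3)
2. T lies on line DA with DT:TA = 3:(-5) ⇒ T = (-1/2, 2)
3. K is the midpoint of AT ⇒ K = (-1/12, 7/6)
2·[KFT] = 5/12, 2·[TAF] = 5/6
[KFT]:[TAF] = 5/12:5/6 = 1/2

[KFT]:[TAF] = 1/2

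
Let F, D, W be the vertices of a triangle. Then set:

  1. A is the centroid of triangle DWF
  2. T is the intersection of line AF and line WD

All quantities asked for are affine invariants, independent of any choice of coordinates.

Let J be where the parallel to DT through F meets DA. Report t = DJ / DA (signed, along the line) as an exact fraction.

Choose coordinates F = (0, 0), D = (1, 0), W = (0, 1).
1. A is the centroid of triangle DWF ⇒ A = (1/3, 1/3)
2. T is the intersection of line AF and line WD ⇒ T = (1/2, 1/2)
through F parallel to DT: direction (-1/2, 1/2); meets DA at J = (-1, 1)
J = D + t·(A−D) with t = 3

t = 3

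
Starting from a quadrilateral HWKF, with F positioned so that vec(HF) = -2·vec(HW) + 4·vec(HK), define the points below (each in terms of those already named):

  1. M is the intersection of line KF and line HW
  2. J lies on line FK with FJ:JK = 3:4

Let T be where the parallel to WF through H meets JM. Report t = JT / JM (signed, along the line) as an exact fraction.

Set H = (0, 0), W = (1, 0), K = (0, 1), F = (-2, 4); any affine frame gives the same invariant.
1. M is the intersection of line KF and line HW ⇒ M = (2/3, 0)
2. J lies on line FK with FJ:JK = 3:4 ⇒ J = (-8/7, 19/7)
through H parallel to WF: direction (-3, 4); meets JM at T = (6, -8)
T = J + t·(M−J) with t = 75/19

t = 75/19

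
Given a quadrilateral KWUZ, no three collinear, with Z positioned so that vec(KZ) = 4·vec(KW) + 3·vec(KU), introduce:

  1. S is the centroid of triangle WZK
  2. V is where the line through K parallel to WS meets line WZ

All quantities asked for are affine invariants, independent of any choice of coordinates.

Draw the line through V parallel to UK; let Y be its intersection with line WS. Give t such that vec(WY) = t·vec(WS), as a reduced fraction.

t = -9/2

Assign K = (0, 0), W = (1, 0), U = (0, 1), Z = (4, 3) — the answer is frame-independent, so this choice is without loss of generality.
1. S is the centroid of triangle WZK ⇒ S = (5/3, 1)
2. V is where the line through K parallel to WS meets line WZ ⇒ V = (-2, -3)
through V parallel to UK: direction (0, -1); meets WS at Y = (-2, -9/2)
Y = W + t·(S−W) with t = -9/2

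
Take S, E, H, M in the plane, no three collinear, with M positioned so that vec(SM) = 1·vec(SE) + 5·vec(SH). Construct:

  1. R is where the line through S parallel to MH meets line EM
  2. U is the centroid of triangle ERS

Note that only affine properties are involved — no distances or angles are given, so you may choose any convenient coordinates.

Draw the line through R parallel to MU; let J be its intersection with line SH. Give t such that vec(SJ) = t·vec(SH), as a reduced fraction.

t = -7

Work in coordinates with S = (0, 0), E = (1, 0), H = (0, 1), M = (1, 5).
1. R is where the line through S parallel to MH meets line EM ⇒ R = (1, 4)
2. U is the centroid of triangle ERS ⇒ U = (2/3, 4/3)
through R parallel to MU: direction (-1/3, -11/3); meets SH at J = (0, -7)
J = S + t·(H−S) with t = -7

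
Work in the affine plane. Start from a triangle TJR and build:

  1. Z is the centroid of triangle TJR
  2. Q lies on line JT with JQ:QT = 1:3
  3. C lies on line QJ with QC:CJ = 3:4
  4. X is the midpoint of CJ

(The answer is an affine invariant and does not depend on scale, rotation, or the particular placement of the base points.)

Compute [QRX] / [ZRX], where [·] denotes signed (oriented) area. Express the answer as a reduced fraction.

[QRX]:[ZRX] = 5/8

Set T = (0, 0), J = (1, 0), R = (0, 1); any affine frame gives the same invariant.
1. Z is the centroid of triangle TJR ⇒ Z = (1/3, 1/3)
2. Q lies on line JT with JQ:QT = 1:3 ⇒ Q = (3/4, 0)
3. C lies on line QJ with QC:CJ = 3:4 ⇒ C = (6/7, 0)
4. X is the midpoint of CJ ⇒ X = (13/14, 0)
2·[QRX] = -5/28, 2·[ZRX] = -2/7
[QRX]:[ZRX] = -5/28:-2/7 = 5/8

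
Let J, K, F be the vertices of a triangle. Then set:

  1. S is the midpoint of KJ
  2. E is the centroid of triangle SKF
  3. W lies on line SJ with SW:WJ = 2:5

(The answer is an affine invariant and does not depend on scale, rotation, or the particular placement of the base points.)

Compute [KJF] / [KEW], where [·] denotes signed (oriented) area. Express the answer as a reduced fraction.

Choose coordinates J = (0, 0), K = (1, 0), F = (0, 1).
1. S is the midpoint of KJ ⇒ S = (1/2, 0)
2. E is the centroid of triangle SKF ⇒ E = (1/2, 1/3)
3. W lies on line SJ with SW:WJ = 2:5 ⇒ W = (5/14, 0)
2·[KJF] = -1, 2·[KEW] = 3/14
[KJF]:[KEW] = -1:3/14 = -14/3

[KJF]:[KEW] = -14/3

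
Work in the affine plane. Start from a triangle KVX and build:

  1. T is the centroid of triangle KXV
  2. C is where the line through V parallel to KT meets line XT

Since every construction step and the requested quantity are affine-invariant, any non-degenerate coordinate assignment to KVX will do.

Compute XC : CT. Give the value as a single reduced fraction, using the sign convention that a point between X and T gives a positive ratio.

XC:CT = -2

Assign K = (0, 0), V = (1, 0), X = (0, 1) — the answer is frame-independent, so this choice is without loss of generality.
1. T is the centroid of triangle KXV ⇒ T = (1/3, 1/3)
2. C is where the line through V parallel to KT meets line XT ⇒ C = (2/3, -1/3)
C = X + t·(T−X) with t = 2, so XC:CT = t:(1−t) = 2:-1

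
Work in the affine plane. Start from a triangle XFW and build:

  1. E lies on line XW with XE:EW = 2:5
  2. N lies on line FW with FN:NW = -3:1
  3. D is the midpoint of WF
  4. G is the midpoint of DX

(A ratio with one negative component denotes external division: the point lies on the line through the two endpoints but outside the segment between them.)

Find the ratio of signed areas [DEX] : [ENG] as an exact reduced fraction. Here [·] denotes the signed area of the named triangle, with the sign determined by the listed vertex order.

[DEX]:[ENG] = -1/2

Work in coordinates with X = (0, 0), F = (1, 0), W = (0, 1).
1. E lies on line XW with XE:EW = 2:5 ⇒ E = (0, 2/7)
2. N lies on line FW with FN:NW = -3:1 ⇒ N = (-1/2, 3/2)
3. D is the midpoint of WF ⇒ D = (1/2, 1/2)
4. G is the midpoint of DX ⇒ G = (1/4, 1/4)
2·[DEX] = 1/7, 2·[ENG] = -2/7
[DEX]:[ENG] = 1/7:-2/7 = -1/2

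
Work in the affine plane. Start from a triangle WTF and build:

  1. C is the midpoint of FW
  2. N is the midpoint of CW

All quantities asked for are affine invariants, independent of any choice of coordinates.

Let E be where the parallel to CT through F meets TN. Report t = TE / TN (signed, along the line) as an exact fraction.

Assign W = (0, 0), T = (1, 0), F = (0, 1) — the answer is frame-independent, so this choice is without loss of generality.
1. C is the midpoint of FW ⇒ C = (0, 1/2)
2. N is the midpoint of CW ⇒ N = (0, 1/4)
through F parallel to CT: direction (1, -1/2); meets TN at E = (3, -1/2)
E = T + t·(N−T) with t = -2

t = -2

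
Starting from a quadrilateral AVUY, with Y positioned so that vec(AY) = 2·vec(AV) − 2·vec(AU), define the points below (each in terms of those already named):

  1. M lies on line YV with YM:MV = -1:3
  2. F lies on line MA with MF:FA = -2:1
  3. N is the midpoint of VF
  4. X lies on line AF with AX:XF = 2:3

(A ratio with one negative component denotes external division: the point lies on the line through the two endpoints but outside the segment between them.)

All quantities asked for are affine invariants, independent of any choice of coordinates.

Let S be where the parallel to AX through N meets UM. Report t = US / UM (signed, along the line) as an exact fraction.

t = 2/5

Assign A = (0, 0), V = (1, 0), U = (0, 1), Y = (2, -2) — the answer is frame-independent, so this choice is without loss of generality.
1. M lies on line YV with YM:MV = -1:3 ⇒ M = (5/2, -3)
2. F lies on line MA with MF:FA = -2:1 ⇒ F = (-5/2, 3)
3. N is the midpoint of VF ⇒ N = (-3/4, 3/2)
4. X lies on line AF with AX:XF = 2:3 ⇒ X = (-1, 6/5)
through N parallel to AX: direction (-1, 6/5); meets UM at S = (1, -3/5)
S = U + t·(M−U) with t = 2/5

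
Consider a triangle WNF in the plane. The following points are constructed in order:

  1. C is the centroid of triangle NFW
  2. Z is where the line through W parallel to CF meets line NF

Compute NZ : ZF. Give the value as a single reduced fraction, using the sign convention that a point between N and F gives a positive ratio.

Assign W = (0, 0), N = (1, 0), F = (0, 1) — the answer is frame-independent, so this choice is without loss of generality.
1. C is the centroid of triangle NFW ⇒ C = (1/3, 1/3)
2. Z is where the line through W parallel to CF meets line NF ⇒ Z = (-1, 2)
Z = N + t·(F−N) with t = 2, so NZ:ZF = t:(1−t) = 2:-1

NZ:ZF = -2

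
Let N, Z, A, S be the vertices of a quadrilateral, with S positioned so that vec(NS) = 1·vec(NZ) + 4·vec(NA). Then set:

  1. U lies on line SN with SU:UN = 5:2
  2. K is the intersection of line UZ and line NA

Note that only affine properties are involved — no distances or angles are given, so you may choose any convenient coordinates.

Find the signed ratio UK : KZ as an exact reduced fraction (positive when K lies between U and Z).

UK:KZ = -2/7

Set N = (0, 0), Z = (1, 0), A = (0, 1), S = (1, 4); any affine frame gives the same invariant.
1. U lies on line SN with SU:UN = 5:2 ⇒ U = (2/7, 8/7)
2. K is the intersection of line UZ and line NA ⇒ K = (0, 8/5)
K = U + t·(Z−U) with t = -2/5, so UK:KZ = t:(1−t) = -2/5:7/5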